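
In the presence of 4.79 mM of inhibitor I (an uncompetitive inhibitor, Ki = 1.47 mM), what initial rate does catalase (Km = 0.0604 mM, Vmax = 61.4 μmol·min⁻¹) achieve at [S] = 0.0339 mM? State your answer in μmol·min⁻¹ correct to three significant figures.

α = 1 + [I]/Ki = 1 + 4.79/1.47 = 4.259.
For an uncompetitive inhibitor, both parameters are divided by α, giving Vmax/α and Km/α: Km,app = 0.0142 mM, Vmax,app = 14.4 μmol·min⁻¹.
v = Vmax,app·[S]/(Km,app + [S]) = 14.4 × 0.0339/(0.0142 + 0.0339) = 10.2 μmol·min⁻¹.

10.2 μmol·min⁻¹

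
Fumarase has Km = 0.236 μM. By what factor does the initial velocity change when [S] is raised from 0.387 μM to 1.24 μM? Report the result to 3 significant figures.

Since Vmax cancels, v₂/v₁ = [S]₂(Km+[S]₁) / [S]₁(Km+[S]₂).
= 1.24×(0.236+0.387) / (0.387×(0.236+1.24)) = 0.7725/0.5712 = 1.35.

1.35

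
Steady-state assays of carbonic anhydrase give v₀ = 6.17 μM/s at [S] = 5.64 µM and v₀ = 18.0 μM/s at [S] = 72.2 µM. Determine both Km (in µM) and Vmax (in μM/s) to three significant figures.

Km = 14.0 µM; Vmax = 21.5 μM/s

From v = Vmax[S]/(Km+[S]), each point gives Vmax = v(Km+[S])/[S].
Equating: 6.17(Km+5.64)/5.64 = 18.0(Km+72.2)/72.2.
1.094·Km + 6.17 = 0.2493·Km + 18.0, so (1.094 − 0.2493)·Km = 18.0 − 6.17.
Km = 11.83/0.8447 = 14.0 µM; then Vmax = 6.17(14.0+5.64)/5.64 = 21.5 μM/s.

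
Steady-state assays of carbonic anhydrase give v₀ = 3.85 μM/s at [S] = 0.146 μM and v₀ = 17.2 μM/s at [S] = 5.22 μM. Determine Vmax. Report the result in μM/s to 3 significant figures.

19.1 μM/s

In reciprocal form, 1/v = (Km/Vmax)·(1/[S]) + 1/Vmax. The two points give (1/[S], 1/v) = (6.849, 0.2597) and (0.1916, 0.05814).
Slope = (0.2597 − 0.05814)/(6.849 − 0.1916) = 0.03028; intercept = 0.2597 − 0.03028×6.849 = 0.05234.
Vmax = 1/intercept = 19.1 μM/s; Km = slope × Vmax = 0.03028 × 19.1 = 0.579 μM.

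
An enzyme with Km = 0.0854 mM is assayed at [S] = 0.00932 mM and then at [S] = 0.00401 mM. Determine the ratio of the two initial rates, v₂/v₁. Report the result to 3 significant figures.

0.456

Since Vmax cancels, v₂/v₁ = [S]₂(Km+[S]₁) / [S]₁(Km+[S]₂).
= 0.00401×(0.0854+0.00932) / (0.00932×(0.0854+0.00401)) = 0.0003798/0.0008333 = 0.456.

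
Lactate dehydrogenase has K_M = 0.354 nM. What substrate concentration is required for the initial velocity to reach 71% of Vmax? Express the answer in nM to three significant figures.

v/Vmax = [S]/(Km+[S]) = 0.71, so [S] = Km·0.71/(1 − 0.71) = 0.354 × 2.448.
[S] = 0.867 nM.

0.867 nM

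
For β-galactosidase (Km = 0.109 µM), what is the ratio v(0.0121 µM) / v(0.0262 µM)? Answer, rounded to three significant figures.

Since Vmax cancels, v₂/v₁ = [S]₂(Km+[S]₁) / [S]₁(Km+[S]₂).
= 0.0121×(0.109+0.0262) / (0.0262×(0.109+0.0121)) = 0.001636/0.003173 = 0.516.

0.516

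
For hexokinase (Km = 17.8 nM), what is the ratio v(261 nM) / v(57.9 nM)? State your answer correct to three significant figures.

1.22

The fractional saturations are [S]/(Km+[S]) = 57.9/75.70 = 0.7649 and 261/278.8 = 0.9362.
v₂/v₁ is just their ratio: 0.9362/0.7649 = 1.22.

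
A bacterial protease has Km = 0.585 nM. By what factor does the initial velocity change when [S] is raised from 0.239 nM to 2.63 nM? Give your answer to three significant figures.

Since Vmax cancels, v₂/v₁ = [S]₂(Km+[S]₁) / [S]₁(Km+[S]₂).
= 2.63×(0.585+0.239) / (0.239×(0.585+2.63)) = 2.167/0.7684 = 2.82.

2.82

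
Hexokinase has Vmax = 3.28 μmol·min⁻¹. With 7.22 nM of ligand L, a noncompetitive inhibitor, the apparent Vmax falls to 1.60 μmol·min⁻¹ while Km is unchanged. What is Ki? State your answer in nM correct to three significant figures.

6.88 nM

Noncompetitive: Vmax,app = Vmax/α with α = 1 + [I]/Ki.
α = Vmax/Vmax,app = 3.28/1.60 = 2.050.
Ki = [I]/(α − 1) = 7.22/1.050 = 6.88 nM.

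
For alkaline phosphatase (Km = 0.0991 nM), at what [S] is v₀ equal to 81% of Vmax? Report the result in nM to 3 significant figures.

0.422 nM

v/Vmax = [S]/(Km+[S]) = 0.81, so [S] = Km·0.81/(1 − 0.81) = 0.0991 × 4.263.
[S] = 0.422 nM.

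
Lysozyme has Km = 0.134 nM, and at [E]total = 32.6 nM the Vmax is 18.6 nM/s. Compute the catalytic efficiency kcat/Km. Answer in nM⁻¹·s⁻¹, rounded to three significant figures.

kcat = Vmax/[E]total = 18.6/32.6 = 0.571 s⁻¹.
kcat/Km = 0.571/0.134 = 4.26 nM⁻¹·s⁻¹.

4.26 nM⁻¹·s⁻¹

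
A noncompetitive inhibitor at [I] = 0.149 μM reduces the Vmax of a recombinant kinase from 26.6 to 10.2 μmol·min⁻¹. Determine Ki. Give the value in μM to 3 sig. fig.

Noncompetitive: Vmax,app = Vmax/α with α = 1 + [I]/Ki.
α = Vmax/Vmax,app = 26.6/10.2 = 2.608.
Ki = [I]/(α − 1) = 0.149/1.608 = 0.0927 μM.

0.0927 μM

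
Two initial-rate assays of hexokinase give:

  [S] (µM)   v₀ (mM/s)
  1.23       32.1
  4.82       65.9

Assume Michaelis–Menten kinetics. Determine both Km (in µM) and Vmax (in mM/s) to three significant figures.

In reciprocal form, 1/v = (Km/Vmax)·(1/[S]) + 1/Vmax. The two points give (1/[S], 1/v) = (0.8130, 0.03115) and (0.2075, 0.01517).
Slope = (0.03115 − 0.01517)/(0.8130 − 0.2075) = 0.02639; intercept = 0.03115 − 0.02639×0.8130 = 0.009700.
Vmax = 1/intercept = 103 mM/s; Km = slope × Vmax = 0.02639 × 103 = 2.72 µM.

Km = 2.72 µM; Vmax = 103 mM/s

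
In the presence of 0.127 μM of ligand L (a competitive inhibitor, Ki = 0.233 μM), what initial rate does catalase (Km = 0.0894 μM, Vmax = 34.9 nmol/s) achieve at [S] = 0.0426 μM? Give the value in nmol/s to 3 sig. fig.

With α = 1 + [I]/Ki = 1 + 0.127/0.233 = 1.545, the competitive rate law is v = Vmax[S] / (αKm + [S]).
v = 34.9×0.0426 / (1.545×0.0894 + 0.0426) = 1.487/0.1807 = 8.23 nmol/s.

8.23 nmol/s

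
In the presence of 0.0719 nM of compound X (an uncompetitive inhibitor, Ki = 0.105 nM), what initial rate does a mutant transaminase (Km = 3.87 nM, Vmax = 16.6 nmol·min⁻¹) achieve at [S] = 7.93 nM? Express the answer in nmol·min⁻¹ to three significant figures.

With α = 1 + [I]/Ki = 1 + 0.0719/0.105 = 1.685, the uncompetitive rate law is v = (Vmax/α)·[S] / (Km/α + [S]).
v = (16.6/1.685)×7.93 / (3.87/1.685 + 7.93) = 78.13/10.23 = 7.64 nmol·min⁻¹.

7.64 nmol·min⁻¹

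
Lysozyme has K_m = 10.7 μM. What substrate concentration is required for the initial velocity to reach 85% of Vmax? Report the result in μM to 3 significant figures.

v/Vmax = [S]/(Km+[S]) = 0.85, so [S] = Km·0.85/(1 − 0.85) = 10.7 × 5.667.
[S] = 60.6 μM.

60.6 μM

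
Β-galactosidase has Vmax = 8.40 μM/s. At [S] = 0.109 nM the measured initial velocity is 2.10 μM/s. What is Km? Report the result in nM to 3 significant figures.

0.327 nM

v/Vmax = 2.10/8.40 = 0.2500 = [S]/(Km+[S]).
So Km + [S] = [S]/0.2500 = 0.4360 nM, giving Km = 0.4360 − 0.109 = 0.327 nM.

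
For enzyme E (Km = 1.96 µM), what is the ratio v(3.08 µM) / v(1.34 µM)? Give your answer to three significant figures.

The fractional saturations are [S]/(Km+[S]) = 1.34/3.300 = 0.4061 and 3.08/5.040 = 0.6111.
v₂/v₁ is just their ratio: 0.6111/0.4061 = 1.50.

1.50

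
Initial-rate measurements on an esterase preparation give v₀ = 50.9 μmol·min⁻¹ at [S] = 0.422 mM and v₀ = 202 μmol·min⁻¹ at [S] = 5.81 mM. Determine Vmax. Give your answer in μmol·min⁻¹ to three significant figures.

263 μmol·min⁻¹

From v = Vmax[S]/(Km+[S]), each point gives Vmax = v(Km+[S])/[S].
Equating: 50.9(Km+0.422)/0.422 = 202(Km+5.81)/5.81.
120.6·Km + 50.9 = 34.77·Km + 202, so (120.6 − 34.77)·Km = 202 − 50.9.
Km = 151.1/85.85 = 1.76 mM; then Vmax = 50.9(1.76+0.422)/0.422 = 263 μmol·min⁻¹.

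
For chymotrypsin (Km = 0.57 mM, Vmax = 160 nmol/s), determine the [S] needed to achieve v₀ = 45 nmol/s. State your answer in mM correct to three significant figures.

0.223 mM

Rearranging v = Vmax[S]/(Km+[S]) gives [S] = Km·v/(Vmax − v).
[S] = 0.57 × 45 / (160 − 45) = 25.65/115.0 = 0.223 mM.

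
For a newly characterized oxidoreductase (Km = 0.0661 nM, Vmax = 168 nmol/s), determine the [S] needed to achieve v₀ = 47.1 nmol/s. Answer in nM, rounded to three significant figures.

Rearranging v = Vmax[S]/(Km+[S]) gives [S] = Km·v/(Vmax − v).
[S] = 0.0661 × 47.1 / (168 − 47.1) = 3.113/120.9 = 0.0258 nM.

0.0258 nM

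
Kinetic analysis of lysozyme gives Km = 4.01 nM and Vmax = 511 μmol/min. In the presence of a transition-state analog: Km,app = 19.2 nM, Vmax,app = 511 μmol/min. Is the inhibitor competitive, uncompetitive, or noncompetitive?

competitive

Km increases (4.01 → 19.2 nM) while Vmax is unchanged — the hallmark of competitive inhibition.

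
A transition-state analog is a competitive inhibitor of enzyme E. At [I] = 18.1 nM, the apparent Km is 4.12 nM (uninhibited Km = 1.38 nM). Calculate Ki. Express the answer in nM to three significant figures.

9.12 nM

Competitive: Km,app = α·Km with α = 1 + [I]/Ki.
α = Km,app/Km = 4.12/1.38 = 2.986.
Since α = 1 + [I]/Ki, [I]/Ki = 2.986 − 1 = 1.986 and Ki = 18.1/1.986 = 9.12 nM.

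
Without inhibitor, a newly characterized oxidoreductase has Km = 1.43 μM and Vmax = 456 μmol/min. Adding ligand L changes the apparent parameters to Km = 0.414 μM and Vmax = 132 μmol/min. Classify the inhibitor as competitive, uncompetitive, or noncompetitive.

Both Km and Vmax decrease by the same factor (~3.45-fold) — characteristic of uncompetitive inhibition.

uncompetitive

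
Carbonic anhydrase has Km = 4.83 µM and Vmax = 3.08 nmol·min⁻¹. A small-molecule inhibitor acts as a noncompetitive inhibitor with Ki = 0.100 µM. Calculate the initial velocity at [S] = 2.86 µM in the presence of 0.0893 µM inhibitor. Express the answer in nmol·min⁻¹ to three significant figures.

With α = 1 + [I]/Ki = 1 + 0.0893/0.100 = 1.893, the noncompetitive rate law is v = (Vmax/α)·[S] / (Km + [S]).
v = (3.08/1.893)×2.86 / (4.83 + 2.86) = 4.653/7.690 = 0.605 nmol·min⁻¹.

0.605 nmol·min⁻¹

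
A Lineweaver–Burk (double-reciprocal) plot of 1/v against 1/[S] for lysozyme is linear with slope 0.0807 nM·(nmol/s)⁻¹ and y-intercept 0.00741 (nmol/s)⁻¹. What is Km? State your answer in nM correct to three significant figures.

y-intercept = 1/Vmax ⇒ Vmax = 135 nmol/s; slope = Km/Vmax ⇒ Km = slope × Vmax.
Km = 0.0807 × 135 = 10.9 nM.

10.9 nM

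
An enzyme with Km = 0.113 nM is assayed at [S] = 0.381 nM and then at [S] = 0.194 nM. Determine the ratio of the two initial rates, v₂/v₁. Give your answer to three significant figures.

Since Vmax cancels, v₂/v₁ = [S]₂(Km+[S]₁) / [S]₁(Km+[S]₂).
= 0.194×(0.113+0.381) / (0.381×(0.113+0.194)) = 0.09584/0.1170 = 0.819.

0.819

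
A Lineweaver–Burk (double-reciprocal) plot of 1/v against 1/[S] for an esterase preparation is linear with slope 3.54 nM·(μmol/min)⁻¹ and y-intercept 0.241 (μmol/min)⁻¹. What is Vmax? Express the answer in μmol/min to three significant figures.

4.15 μmol/min

The y-intercept of a Lineweaver–Burk plot equals 1/Vmax, so Vmax = 1/0.241 = 4.15 μmol/min.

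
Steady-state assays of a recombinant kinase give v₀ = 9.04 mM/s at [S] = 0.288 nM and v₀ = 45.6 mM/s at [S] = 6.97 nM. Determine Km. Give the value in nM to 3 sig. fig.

1.47 nM

From v = Vmax[S]/(Km+[S]), each point gives Vmax = v(Km+[S])/[S].
Equating: 9.04(Km+0.288)/0.288 = 45.6(Km+6.97)/6.97.
31.39·Km + 9.04 = 6.542·Km + 45.6, so (31.39 − 6.542)·Km = 45.6 − 9.04.
Km = 36.56/24.85 = 1.47 nM; then Vmax = 9.04(1.47+0.288)/0.288 = 55.2 mM/s.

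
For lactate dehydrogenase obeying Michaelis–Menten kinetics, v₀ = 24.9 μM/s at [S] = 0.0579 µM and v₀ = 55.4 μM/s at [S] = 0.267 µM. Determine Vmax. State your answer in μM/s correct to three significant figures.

From v = Vmax[S]/(Km+[S]), each point gives Vmax = v(Km+[S])/[S].
Equating: 24.9(Km+0.0579)/0.0579 = 55.4(Km+0.267)/0.267.
430.1·Km + 24.9 = 207.5·Km + 55.4, so (430.1 − 207.5)·Km = 55.4 − 24.9.
Km = 30.50/222.6 = 0.137 µM; then Vmax = 24.9(0.137+0.0579)/0.0579 = 83.8 μM/s.

83.8 μM/s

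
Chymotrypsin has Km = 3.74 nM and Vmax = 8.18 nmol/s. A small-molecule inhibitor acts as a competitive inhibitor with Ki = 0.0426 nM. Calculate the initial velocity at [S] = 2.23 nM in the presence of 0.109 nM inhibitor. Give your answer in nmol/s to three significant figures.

1.17 nmol/s

With α = 1 + [I]/Ki = 1 + 0.109/0.0426 = 3.559, the competitive rate law is v = Vmax[S] / (αKm + [S]).
v = 8.18×2.23 / (3.559×3.74 + 2.23) = 18.24/15.54 = 1.17 nmol/s.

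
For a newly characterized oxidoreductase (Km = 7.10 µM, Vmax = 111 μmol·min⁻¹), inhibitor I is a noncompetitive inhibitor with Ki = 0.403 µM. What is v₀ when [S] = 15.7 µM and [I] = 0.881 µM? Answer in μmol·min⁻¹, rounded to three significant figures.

24.0 μmol·min⁻¹

With α = 1 + [I]/Ki = 1 + 0.881/0.403 = 3.186, the noncompetitive rate law is v = (Vmax/α)·[S] / (Km + [S]).
v = (111/3.186)×15.7 / (7.10 + 15.7) = 547.0/22.80 = 24.0 μmol·min⁻¹.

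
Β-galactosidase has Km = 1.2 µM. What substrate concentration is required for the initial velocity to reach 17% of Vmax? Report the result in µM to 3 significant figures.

v/Vmax = [S]/(Km+[S]) = 0.17, so [S] = Km·0.17/(1 − 0.17) = 1.2 × 0.2048.
[S] = 0.246 µM.

0.246 µM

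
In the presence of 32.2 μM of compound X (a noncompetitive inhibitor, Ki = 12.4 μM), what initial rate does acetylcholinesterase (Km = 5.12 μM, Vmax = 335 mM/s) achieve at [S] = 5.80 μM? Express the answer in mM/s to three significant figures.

49.5 mM/s

α = 1 + [I]/Ki = 1 + 32.2/12.4 = 3.597.
For a noncompetitive inhibitor, Vmax is reduced to Vmax/α while Km is unchanged: Km,app = 5.12 μM, Vmax,app = 93.1 mM/s.
v = Vmax,app·[S]/(Km,app + [S]) = 93.1 × 5.80/(5.12 + 5.80) = 49.5 mM/s.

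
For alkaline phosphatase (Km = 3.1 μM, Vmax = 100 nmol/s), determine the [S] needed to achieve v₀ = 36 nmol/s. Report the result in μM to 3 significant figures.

Rearranging v = Vmax[S]/(Km+[S]) gives [S] = Km·v/(Vmax − v).
[S] = 3.1 × 36 / (100 − 36) = 111.6/64.00 = 1.74 μM.

1.74 μM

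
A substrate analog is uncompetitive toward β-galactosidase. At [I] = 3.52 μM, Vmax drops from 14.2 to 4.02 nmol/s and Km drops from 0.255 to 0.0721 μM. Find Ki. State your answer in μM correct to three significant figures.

Uncompetitive: Vmax,app = Vmax/α (and Km,app = Km/α) with α = 1 + [I]/Ki.
α = Vmax/Vmax,app = 14.2/4.02 = 3.532.
Since α = 1 + [I]/Ki, [I]/Ki = 3.532 − 1 = 2.532 and Ki = 3.52/2.532 = 1.39 μM.

1.39 μM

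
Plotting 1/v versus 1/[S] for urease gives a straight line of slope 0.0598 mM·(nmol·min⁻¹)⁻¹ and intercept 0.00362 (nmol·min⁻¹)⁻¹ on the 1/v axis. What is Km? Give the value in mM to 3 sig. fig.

16.5 mM

y-intercept = 1/Vmax ⇒ Vmax = 276 nmol·min⁻¹; slope = Km/Vmax ⇒ Km = slope × Vmax.
Km = 0.0598 × 276 = 16.5 mM.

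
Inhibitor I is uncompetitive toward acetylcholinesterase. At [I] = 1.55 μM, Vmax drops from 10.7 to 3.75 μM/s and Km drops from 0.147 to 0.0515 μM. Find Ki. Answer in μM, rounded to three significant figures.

Uncompetitive: Vmax,app = Vmax/α (and Km,app = Km/α) with α = 1 + [I]/Ki.
α = Vmax/Vmax,app = 10.7/3.75 = 2.853.
Ki = [I]/(α − 1) = 1.55/1.853 = 0.836 μM.

0.836 μM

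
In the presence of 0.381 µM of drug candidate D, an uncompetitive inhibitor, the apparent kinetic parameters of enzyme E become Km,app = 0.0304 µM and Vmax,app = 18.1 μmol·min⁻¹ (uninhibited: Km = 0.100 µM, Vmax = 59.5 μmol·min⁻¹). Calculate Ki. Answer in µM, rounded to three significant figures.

0.167 µM

Uncompetitive: Vmax,app = Vmax/α (and Km,app = Km/α) with α = 1 + [I]/Ki.
α = Vmax/Vmax,app = 59.5/18.1 = 3.287.
Since α = 1 + [I]/Ki, [I]/Ki = 3.287 − 1 = 2.287 and Ki = 0.381/2.287 = 0.167 µM.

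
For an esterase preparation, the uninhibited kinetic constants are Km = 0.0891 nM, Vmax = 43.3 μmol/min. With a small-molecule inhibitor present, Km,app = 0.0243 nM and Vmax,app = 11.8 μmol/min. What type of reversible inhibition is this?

Both Km and Vmax decrease by the same factor (~3.67-fold) — characteristic of uncompetitive inhibition.

uncompetitive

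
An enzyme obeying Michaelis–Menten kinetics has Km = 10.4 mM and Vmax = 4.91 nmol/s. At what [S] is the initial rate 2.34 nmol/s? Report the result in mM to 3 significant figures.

9.47 mM

Rearranging v = Vmax[S]/(Km+[S]) gives [S] = Km·v/(Vmax − v).
[S] = 10.4 × 2.34 / (4.91 − 2.34) = 24.34/2.570 = 9.47 mM.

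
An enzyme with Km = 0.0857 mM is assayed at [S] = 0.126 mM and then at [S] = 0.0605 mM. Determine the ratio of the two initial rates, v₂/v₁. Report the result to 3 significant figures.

The fractional saturations are [S]/(Km+[S]) = 0.126/0.2117 = 0.5952 and 0.0605/0.1462 = 0.4138.
v₂/v₁ is just their ratio: 0.4138/0.5952 = 0.695.

0.695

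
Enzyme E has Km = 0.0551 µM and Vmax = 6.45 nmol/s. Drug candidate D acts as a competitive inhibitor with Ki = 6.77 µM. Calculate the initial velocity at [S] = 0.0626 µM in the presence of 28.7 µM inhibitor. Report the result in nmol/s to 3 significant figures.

α = 1 + [I]/Ki = 1 + 28.7/6.77 = 5.239.
For a competitive inhibitor, Vmax is unchanged and the apparent Km becomes α·Km: Km,app = 0.289 µM, Vmax,app = 6.45 nmol/s.
v = Vmax,app·[S]/(Km,app + [S]) = 6.45 × 0.0626/(0.289 + 0.0626) = 1.15 nmol/s.

1.15 nmol/s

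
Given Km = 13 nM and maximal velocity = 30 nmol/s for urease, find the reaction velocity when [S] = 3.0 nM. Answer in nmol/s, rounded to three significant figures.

[S]/(Km+[S]) = 3.0/16.00 = 0.1875, the fractional saturation.
v = 0.1875 × Vmax = 0.1875 × 30 = 5.62 nmol/s.

5.62 nmol/s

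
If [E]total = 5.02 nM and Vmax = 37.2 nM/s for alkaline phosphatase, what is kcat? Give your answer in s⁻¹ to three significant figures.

kcat = Vmax/[E]total = 37.2 nM/s / 5.02 nM = 7.41 s⁻¹.

7.41 s⁻¹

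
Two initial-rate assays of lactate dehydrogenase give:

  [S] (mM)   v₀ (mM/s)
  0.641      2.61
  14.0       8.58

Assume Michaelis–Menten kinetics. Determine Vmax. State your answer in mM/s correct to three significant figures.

9.64 mM/s

In reciprocal form, 1/v = (Km/Vmax)·(1/[S]) + 1/Vmax. The two points give (1/[S], 1/v) = (1.560, 0.3831) and (0.07143, 0.1166).
Slope = (0.3831 − 0.1166)/(1.560 − 0.07143) = 0.1791; intercept = 0.3831 − 0.1791×1.560 = 0.1038.
Vmax = 1/intercept = 9.64 mM/s; Km = slope × Vmax = 0.1791 × 9.64 = 1.73 mM.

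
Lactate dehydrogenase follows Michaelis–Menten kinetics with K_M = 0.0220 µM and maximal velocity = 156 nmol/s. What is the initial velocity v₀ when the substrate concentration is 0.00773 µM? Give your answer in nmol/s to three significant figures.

v = Vmax·[S]/(Km + [S]) = 156 × 0.00773 / (0.0220 + 0.00773)
  = 1.206 / 0.02973 = 40.6 nmol/s.

40.6 nmol/s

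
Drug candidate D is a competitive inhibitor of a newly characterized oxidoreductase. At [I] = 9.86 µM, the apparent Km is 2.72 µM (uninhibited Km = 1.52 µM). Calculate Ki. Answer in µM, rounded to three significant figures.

12.5 µM

Competitive: Km,app = α·Km with α = 1 + [I]/Ki.
α = Km,app/Km = 2.72/1.52 = 1.789.
Since α = 1 + [I]/Ki, [I]/Ki = 1.789 − 1 = 0.7895 and Ki = 9.86/0.7895 = 12.5 µM.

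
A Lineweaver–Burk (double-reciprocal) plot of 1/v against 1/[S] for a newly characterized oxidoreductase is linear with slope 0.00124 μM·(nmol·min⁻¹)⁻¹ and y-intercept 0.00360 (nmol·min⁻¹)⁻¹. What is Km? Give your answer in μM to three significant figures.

y-intercept = 1/Vmax ⇒ Vmax = 278 nmol·min⁻¹; slope = Km/Vmax ⇒ Km = slope × Vmax.
Km = 0.00124 × 278 = 0.344 μM.

0.344 μM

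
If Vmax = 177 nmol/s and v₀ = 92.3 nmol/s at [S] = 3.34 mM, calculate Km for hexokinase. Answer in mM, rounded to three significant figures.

v/Vmax = 92.3/177 = 0.5215 = [S]/(Km+[S]).
So Km + [S] = [S]/0.5215 = 6.405 mM, giving Km = 6.405 − 3.34 = 3.06 mM.

3.06 mM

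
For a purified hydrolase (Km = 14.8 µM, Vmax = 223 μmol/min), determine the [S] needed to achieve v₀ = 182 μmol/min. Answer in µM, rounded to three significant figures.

Rearranging v = Vmax[S]/(Km+[S]) gives [S] = Km·v/(Vmax − v).
[S] = 14.8 × 182 / (223 − 182) = 2694/41.00 = 65.7 µM.

65.7 µM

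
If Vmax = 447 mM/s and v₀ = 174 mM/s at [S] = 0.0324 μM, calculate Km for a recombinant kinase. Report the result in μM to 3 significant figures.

0.0508 μM

From v = Vmax[S]/(Km+[S]), Km = [S](Vmax − v)/v.
Km = 0.0324 × (447 − 174) / 174 = 8.845/174 = 0.0508 μM.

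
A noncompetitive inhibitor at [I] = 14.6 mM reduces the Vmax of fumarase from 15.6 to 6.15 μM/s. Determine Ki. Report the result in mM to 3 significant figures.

9.50 mM

Noncompetitive: Vmax,app = Vmax/α with α = 1 + [I]/Ki.
α = Vmax/Vmax,app = 15.6/6.15 = 2.537.
Since α = 1 + [I]/Ki, [I]/Ki = 2.537 − 1 = 1.537 and Ki = 14.6/1.537 = 9.50 mM.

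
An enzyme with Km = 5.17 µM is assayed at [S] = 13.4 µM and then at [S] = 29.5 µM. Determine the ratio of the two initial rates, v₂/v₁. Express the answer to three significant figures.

The fractional saturations are [S]/(Km+[S]) = 13.4/18.57 = 0.7216 and 29.5/34.67 = 0.8509.
v₂/v₁ is just their ratio: 0.8509/0.7216 = 1.18.

1.18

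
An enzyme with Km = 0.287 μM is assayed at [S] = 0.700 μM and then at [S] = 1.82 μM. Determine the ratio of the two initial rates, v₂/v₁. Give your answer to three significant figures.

1.22

The fractional saturations are [S]/(Km+[S]) = 0.700/0.9870 = 0.7092 and 1.82/2.107 = 0.8638.
v₂/v₁ is just their ratio: 0.8638/0.7092 = 1.22.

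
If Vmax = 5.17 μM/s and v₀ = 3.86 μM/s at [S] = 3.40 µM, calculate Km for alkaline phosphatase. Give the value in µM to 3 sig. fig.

1.15 µM

From v = Vmax[S]/(Km+[S]), Km = [S](Vmax − v)/v.
Km = 3.40 × (5.17 − 3.86) / 3.86 = 4.454/3.86 = 1.15 µM.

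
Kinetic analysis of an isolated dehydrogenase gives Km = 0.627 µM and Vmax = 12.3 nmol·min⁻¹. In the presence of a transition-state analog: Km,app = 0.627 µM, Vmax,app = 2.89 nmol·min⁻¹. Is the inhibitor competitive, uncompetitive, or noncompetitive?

Vmax decreases (12.3 → 2.89 nmol·min⁻¹) while Km is unchanged — pure noncompetitive inhibition.

noncompetitive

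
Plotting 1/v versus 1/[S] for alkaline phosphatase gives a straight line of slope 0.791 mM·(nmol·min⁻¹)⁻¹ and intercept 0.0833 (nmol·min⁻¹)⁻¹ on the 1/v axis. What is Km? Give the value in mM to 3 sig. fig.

9.50 mM

y-intercept = 1/Vmax ⇒ Vmax = 12.0 nmol·min⁻¹; slope = Km/Vmax ⇒ Km = slope × Vmax.
Km = 0.791 × 12.0 = 9.50 mM.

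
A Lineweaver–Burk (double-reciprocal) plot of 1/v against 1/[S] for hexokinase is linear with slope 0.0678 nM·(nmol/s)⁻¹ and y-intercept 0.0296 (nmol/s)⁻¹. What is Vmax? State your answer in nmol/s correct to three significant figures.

The y-intercept of a Lineweaver–Burk plot equals 1/Vmax, so Vmax = 1/0.0296 = 33.8 nmol/s.

33.8 nmol/s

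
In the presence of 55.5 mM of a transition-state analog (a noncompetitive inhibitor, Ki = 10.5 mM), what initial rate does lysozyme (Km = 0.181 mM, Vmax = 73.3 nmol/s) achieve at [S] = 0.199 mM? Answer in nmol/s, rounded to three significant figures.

α = 1 + [I]/Ki = 1 + 55.5/10.5 = 6.286.
For a noncompetitive inhibitor, Vmax is reduced to Vmax/α while Km is unchanged: Km,app = 0.181 mM, Vmax,app = 11.7 nmol/s.
v = Vmax,app·[S]/(Km,app + [S]) = 11.7 × 0.199/(0.181 + 0.199) = 6.11 nmol/s.

6.11 nmol/s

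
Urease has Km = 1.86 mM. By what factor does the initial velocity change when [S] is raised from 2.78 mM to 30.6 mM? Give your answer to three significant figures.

Since Vmax cancels, v₂/v₁ = [S]₂(Km+[S]₁) / [S]₁(Km+[S]₂).
= 30.6×(1.86+2.78) / (2.78×(1.86+30.6)) = 142.0/90.24 = 1.57.

1.57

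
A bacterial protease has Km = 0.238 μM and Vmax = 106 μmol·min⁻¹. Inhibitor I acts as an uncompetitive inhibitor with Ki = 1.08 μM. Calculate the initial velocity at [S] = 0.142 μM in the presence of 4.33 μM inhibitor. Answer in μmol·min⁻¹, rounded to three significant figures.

15.9 μmol·min⁻¹

With α = 1 + [I]/Ki = 1 + 4.33/1.08 = 5.009, the uncompetitive rate law is v = (Vmax/α)·[S] / (Km/α + [S]).
v = (106/5.009)×0.142 / (0.238/5.009 + 0.142) = 3.005/0.1895 = 15.9 μmol·min⁻¹.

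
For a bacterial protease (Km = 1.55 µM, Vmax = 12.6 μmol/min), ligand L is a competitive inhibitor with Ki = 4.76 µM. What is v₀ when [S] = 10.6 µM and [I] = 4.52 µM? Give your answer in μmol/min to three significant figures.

9.80 μmol/min

α = 1 + [I]/Ki = 1 + 4.52/4.76 = 1.950.
For a competitive inhibitor, Vmax is unchanged and the apparent Km becomes α·Km: Km,app = 3.02 µM, Vmax,app = 12.6 μmol/min.
v = Vmax,app·[S]/(Km,app + [S]) = 12.6 × 10.6/(3.02 + 10.6) = 9.80 μmol/min.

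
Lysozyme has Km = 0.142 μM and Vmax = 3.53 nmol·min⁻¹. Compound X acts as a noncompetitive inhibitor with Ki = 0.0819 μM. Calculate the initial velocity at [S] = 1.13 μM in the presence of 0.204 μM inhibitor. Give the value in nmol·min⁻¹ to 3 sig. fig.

α = 1 + [I]/Ki = 1 + 0.204/0.0819 = 3.491.
For a noncompetitive inhibitor, Vmax is reduced to Vmax/α while Km is unchanged: Km,app = 0.142 μM, Vmax,app = 1.01 nmol·min⁻¹.
v = Vmax,app·[S]/(Km,app + [S]) = 1.01 × 1.13/(0.142 + 1.13) = 0.898 nmol·min⁻¹.

0.898 nmol·min⁻¹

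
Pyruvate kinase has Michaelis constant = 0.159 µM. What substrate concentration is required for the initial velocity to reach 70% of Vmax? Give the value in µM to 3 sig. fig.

0.371 µM

v/Vmax = [S]/(Km+[S]) = 0.7, so [S] = Km·0.7/(1 − 0.7) = 0.159 × 2.333.
[S] = 0.371 µM.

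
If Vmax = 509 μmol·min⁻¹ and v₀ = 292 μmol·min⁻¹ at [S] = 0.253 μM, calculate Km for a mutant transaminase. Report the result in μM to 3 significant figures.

0.188 μM

From v = Vmax[S]/(Km+[S]), Km = [S](Vmax − v)/v.
Km = 0.253 × (509 − 292) / 292 = 54.90/292 = 0.188 μM.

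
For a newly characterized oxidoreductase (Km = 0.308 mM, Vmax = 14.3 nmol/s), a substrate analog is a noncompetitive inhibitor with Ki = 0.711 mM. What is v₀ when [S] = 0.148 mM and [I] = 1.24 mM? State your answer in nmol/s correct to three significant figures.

1.69 nmol/s

α = 1 + [I]/Ki = 1 + 1.24/0.711 = 2.744.
For a noncompetitive inhibitor, Vmax is reduced to Vmax/α while Km is unchanged: Km,app = 0.308 mM, Vmax,app = 5.21 nmol/s.
v = Vmax,app·[S]/(Km,app + [S]) = 5.21 × 0.148/(0.308 + 0.148) = 1.69 nmol/s.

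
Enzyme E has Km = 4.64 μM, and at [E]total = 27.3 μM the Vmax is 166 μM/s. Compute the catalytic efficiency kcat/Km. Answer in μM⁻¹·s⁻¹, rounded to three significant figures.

kcat = Vmax/[E]total = 166/27.3 = 6.08 s⁻¹.
kcat/Km = 6.08/4.64 = 1.31 μM⁻¹·s⁻¹.

1.31 μM⁻¹·s⁻¹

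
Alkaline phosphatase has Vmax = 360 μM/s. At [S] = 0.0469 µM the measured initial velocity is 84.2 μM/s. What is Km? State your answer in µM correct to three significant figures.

From v = Vmax[S]/(Km+[S]), Km = [S](Vmax − v)/v.
Km = 0.0469 × (360 − 84.2) / 84.2 = 12.94/84.2 = 0.154 µM.

0.154 µM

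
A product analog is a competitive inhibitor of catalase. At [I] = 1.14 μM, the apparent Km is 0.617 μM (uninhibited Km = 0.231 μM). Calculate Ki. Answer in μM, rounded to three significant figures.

0.682 μM

Competitive: Km,app = α·Km with α = 1 + [I]/Ki.
α = Km,app/Km = 0.617/0.231 = 2.671.
Ki = [I]/(α − 1) = 1.14/1.671 = 0.682 μM.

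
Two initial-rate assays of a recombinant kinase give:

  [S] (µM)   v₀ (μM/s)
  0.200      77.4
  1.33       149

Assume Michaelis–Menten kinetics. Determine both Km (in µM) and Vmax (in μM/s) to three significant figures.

In reciprocal form, 1/v = (Km/Vmax)·(1/[S]) + 1/Vmax. The two points give (1/[S], 1/v) = (5.000, 0.01292) and (0.7519, 0.006711).
Slope = (0.01292 − 0.006711)/(5.000 − 0.7519) = 0.001461; intercept = 0.01292 − 0.001461×5.000 = 0.005613.
Vmax = 1/intercept = 178 μM/s; Km = slope × Vmax = 0.001461 × 178 = 0.260 µM.

Km = 0.260 µM; Vmax = 178 μM/s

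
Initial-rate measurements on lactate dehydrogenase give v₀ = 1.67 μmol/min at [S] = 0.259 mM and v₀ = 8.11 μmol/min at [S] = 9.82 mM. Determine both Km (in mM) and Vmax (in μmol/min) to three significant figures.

In reciprocal form, 1/v = (Km/Vmax)·(1/[S]) + 1/Vmax. The two points give (1/[S], 1/v) = (3.861, 0.5988) and (0.1018, 0.1233).
Slope = (0.5988 − 0.1233)/(3.861 − 0.1018) = 0.1265; intercept = 0.5988 − 0.1265×3.861 = 0.1104.
Vmax = 1/intercept = 9.06 μmol/min; Km = slope × Vmax = 0.1265 × 9.06 = 1.15 mM.

Km = 1.15 mM; Vmax = 9.06 μmol/min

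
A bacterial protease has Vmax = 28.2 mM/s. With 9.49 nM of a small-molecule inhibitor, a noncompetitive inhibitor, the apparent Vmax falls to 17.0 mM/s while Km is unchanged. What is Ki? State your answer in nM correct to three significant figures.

14.4 nM

Noncompetitive: Vmax,app = Vmax/α with α = 1 + [I]/Ki.
α = Vmax/Vmax,app = 28.2/17.0 = 1.659.
Ki = [I]/(α − 1) = 9.49/0.6588 = 14.4 nM.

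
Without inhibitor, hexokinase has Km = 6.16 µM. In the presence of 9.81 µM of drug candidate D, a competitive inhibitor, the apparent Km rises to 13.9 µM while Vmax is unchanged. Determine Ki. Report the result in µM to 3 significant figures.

7.81 µM

Competitive: Km,app = α·Km with α = 1 + [I]/Ki.
α = Km,app/Km = 13.9/6.16 = 2.256.
Since α = 1 + [I]/Ki, [I]/Ki = 2.256 − 1 = 1.256 and Ki = 9.81/1.256 = 7.81 µM.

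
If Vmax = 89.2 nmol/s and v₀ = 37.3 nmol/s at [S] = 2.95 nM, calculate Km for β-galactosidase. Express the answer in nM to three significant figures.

v/Vmax = 37.3/89.2 = 0.4182 = [S]/(Km+[S]).
So Km + [S] = [S]/0.4182 = 7.055 nM, giving Km = 7.055 − 2.95 = 4.10 nM.

4.10 nM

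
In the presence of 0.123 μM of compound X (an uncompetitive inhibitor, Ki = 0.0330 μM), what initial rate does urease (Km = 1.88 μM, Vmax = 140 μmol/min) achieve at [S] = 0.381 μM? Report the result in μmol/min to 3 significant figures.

14.5 μmol/min

With α = 1 + [I]/Ki = 1 + 0.123/0.0330 = 4.727, the uncompetitive rate law is v = (Vmax/α)·[S] / (Km/α + [S]).
v = (140/4.727)×0.381 / (1.88/4.727 + 0.381) = 11.28/0.7787 = 14.5 μmol/min.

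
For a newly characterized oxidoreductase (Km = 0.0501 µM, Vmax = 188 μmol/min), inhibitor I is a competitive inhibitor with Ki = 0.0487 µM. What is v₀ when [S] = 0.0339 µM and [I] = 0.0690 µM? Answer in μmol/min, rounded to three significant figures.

41.1 μmol/min

α = 1 + [I]/Ki = 1 + 0.0690/0.0487 = 2.417.
For a competitive inhibitor, Vmax is unchanged and the apparent Km becomes α·Km: Km,app = 0.121 µM, Vmax,app = 188 μmol/min.
v = Vmax,app·[S]/(Km,app + [S]) = 188 × 0.0339/(0.121 + 0.0339) = 41.1 μmol/min.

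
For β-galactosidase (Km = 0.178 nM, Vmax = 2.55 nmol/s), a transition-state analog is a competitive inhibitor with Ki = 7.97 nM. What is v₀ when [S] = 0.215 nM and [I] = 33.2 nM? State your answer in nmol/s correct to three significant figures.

With α = 1 + [I]/Ki = 1 + 33.2/7.97 = 5.166, the competitive rate law is v = Vmax[S] / (αKm + [S]).
v = 2.55×0.215 / (5.166×0.178 + 0.215) = 0.5482/1.134 = 0.483 nmol/s.

0.483 nmol/s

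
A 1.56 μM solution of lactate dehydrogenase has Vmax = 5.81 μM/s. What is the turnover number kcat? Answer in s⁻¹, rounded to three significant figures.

kcat = Vmax/[E]total = 5.81 μM/s / 1.56 μM = 3.72 s⁻¹.

3.72 s⁻¹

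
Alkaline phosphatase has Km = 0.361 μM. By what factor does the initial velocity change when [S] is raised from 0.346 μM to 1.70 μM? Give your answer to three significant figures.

Since Vmax cancels, v₂/v₁ = [S]₂(Km+[S]₁) / [S]₁(Km+[S]₂).
= 1.70×(0.361+0.346) / (0.346×(0.361+1.70)) = 1.202/0.7131 = 1.69.

1.69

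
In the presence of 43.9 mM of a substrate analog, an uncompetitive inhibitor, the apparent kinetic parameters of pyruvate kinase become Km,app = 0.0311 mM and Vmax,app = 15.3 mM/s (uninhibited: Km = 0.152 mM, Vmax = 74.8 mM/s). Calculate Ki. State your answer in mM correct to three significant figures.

Uncompetitive: Vmax,app = Vmax/α (and Km,app = Km/α) with α = 1 + [I]/Ki.
α = Vmax/Vmax,app = 74.8/15.3 = 4.889.
Ki = [I]/(α − 1) = 43.9/3.889 = 11.3 mM.

11.3 mM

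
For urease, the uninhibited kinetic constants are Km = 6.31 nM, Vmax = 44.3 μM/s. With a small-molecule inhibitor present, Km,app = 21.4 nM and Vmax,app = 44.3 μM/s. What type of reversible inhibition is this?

Km increases (6.31 → 21.4 nM) while Vmax is unchanged — the hallmark of competitive inhibition.

competitive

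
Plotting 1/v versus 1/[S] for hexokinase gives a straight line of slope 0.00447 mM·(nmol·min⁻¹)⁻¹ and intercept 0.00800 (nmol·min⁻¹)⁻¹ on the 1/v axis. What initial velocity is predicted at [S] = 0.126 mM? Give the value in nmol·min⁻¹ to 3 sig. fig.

23.0 nmol·min⁻¹

The y-intercept is 1/Vmax, so Vmax = 1/0.00800 = 125 nmol·min⁻¹.
The slope is Km/Vmax, so Km = 0.00447 × 125 = 0.559 mM.
Then v = 125 × 0.126/(0.559 + 0.126) = 23.0 nmol·min⁻¹.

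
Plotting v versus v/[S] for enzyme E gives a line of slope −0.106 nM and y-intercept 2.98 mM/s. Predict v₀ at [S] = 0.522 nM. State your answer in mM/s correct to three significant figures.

In the Eadie–Hofstee form v = Vmax − Km·(v/[S]), the slope is −Km and the intercept is Vmax, so Km = 0.106 nM and Vmax = 2.98 mM/s.
v = 2.98 × 0.522/(0.106 + 0.522) = 2.48 mM/s.

2.48 mM/s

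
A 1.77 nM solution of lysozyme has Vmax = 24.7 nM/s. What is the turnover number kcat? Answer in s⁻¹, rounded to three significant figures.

kcat = Vmax/[E]total = 24.7 nM/s / 1.77 nM = 14.0 s⁻¹.

14.0 s⁻¹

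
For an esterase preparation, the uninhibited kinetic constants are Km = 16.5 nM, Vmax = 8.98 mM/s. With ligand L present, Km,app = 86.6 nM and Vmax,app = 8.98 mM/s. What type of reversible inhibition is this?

competitive

Km increases (16.5 → 86.6 nM) while Vmax is unchanged — the hallmark of competitive inhibition.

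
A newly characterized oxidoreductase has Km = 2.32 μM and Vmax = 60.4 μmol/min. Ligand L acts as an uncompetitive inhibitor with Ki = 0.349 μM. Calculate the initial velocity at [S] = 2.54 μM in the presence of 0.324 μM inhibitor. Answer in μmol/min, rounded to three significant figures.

With α = 1 + [I]/Ki = 1 + 0.324/0.349 = 1.928, the uncompetitive rate law is v = (Vmax/α)·[S] / (Km/α + [S]).
v = (60.4/1.928)×2.54 / (2.32/1.928 + 2.54) = 79.56/3.743 = 21.3 μmol/min.

21.3 μmol/min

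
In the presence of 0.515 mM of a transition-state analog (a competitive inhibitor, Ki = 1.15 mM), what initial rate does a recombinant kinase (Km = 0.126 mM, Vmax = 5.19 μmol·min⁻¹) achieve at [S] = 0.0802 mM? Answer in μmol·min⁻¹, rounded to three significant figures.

1.58 μmol·min⁻¹

With α = 1 + [I]/Ki = 1 + 0.515/1.15 = 1.448, the competitive rate law is v = Vmax[S] / (αKm + [S]).
v = 5.19×0.0802 / (1.448×0.126 + 0.0802) = 0.4162/0.2626 = 1.58 μmol·min⁻¹.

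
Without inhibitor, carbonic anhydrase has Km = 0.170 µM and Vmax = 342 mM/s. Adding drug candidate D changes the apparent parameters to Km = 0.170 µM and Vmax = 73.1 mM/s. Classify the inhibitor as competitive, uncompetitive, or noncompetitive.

Vmax decreases (342 → 73.1 mM/s) while Km is unchanged — pure noncompetitive inhibition.

noncompetitive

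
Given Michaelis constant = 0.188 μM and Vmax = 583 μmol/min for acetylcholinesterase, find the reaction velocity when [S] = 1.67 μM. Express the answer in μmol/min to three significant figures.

524 μmol/min

v = Vmax·[S]/(Km + [S]) = 583 × 1.67 / (0.188 + 1.67)
  = 973.6 / 1.858 = 524 μmol/min.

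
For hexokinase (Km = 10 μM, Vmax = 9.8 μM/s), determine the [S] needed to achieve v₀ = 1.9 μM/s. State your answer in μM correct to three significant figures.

2.41 μM

Rearranging v = Vmax[S]/(Km+[S]) gives [S] = Km·v/(Vmax − v).
[S] = 10 × 1.9 / (9.8 − 1.9) = 19.00/7.900 = 2.41 μM.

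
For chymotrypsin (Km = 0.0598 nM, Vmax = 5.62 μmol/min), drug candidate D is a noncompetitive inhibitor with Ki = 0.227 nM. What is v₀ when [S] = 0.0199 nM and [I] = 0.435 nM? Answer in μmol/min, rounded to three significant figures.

α = 1 + [I]/Ki = 1 + 0.435/0.227 = 2.916.
For a noncompetitive inhibitor, Vmax is reduced to Vmax/α while Km is unchanged: Km,app = 0.0598 nM, Vmax,app = 1.93 μmol/min.
v = Vmax,app·[S]/(Km,app + [S]) = 1.93 × 0.0199/(0.0598 + 0.0199) = 0.481 μmol/min.

0.481 μmol/min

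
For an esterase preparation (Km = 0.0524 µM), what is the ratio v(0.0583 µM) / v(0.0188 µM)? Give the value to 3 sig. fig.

The fractional saturations are [S]/(Km+[S]) = 0.0188/0.07120 = 0.2640 and 0.0583/0.1107 = 0.5266.
v₂/v₁ is just their ratio: 0.5266/0.2640 = 1.99.

1.99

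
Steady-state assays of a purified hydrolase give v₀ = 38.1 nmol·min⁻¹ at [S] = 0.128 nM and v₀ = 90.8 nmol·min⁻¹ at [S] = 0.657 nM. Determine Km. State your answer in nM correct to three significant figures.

From v = Vmax[S]/(Km+[S]), each point gives Vmax = v(Km+[S])/[S].
Equating: 38.1(Km+0.128)/0.128 = 90.8(Km+0.657)/0.657.
297.7·Km + 38.1 = 138.2·Km + 90.8, so (297.7 − 138.2)·Km = 90.8 − 38.1.
Km = 52.70/159.5 = 0.331 nM; then Vmax = 38.1(0.331+0.128)/0.128 = 136 nmol·min⁻¹.

0.331 nM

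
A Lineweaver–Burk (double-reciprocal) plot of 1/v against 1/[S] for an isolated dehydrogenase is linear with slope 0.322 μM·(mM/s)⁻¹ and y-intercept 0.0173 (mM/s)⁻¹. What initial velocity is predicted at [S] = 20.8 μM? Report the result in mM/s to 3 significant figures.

The y-intercept is 1/Vmax, so Vmax = 1/0.0173 = 57.8 mM/s.
The slope is Km/Vmax, so Km = 0.322 × 57.8 = 18.6 μM.
Then v = 57.8 × 20.8/(18.6 + 20.8) = 30.5 mM/s.

30.5 mM/s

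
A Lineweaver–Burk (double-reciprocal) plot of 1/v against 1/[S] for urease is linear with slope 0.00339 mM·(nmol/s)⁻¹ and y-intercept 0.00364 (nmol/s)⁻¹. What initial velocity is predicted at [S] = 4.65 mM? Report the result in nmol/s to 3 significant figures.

The y-intercept is 1/Vmax, so Vmax = 1/0.00364 = 275 nmol/s.
The slope is Km/Vmax, so Km = 0.00339 × 275 = 0.931 mM.
Then v = 275 × 4.65/(0.931 + 4.65) = 229 nmol/s.

229 nmol/s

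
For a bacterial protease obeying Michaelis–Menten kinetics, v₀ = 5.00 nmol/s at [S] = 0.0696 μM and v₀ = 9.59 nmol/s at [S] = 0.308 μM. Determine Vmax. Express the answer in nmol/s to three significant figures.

In reciprocal form, 1/v = (Km/Vmax)·(1/[S]) + 1/Vmax. The two points give (1/[S], 1/v) = (14.37, 0.2000) and (3.247, 0.1043).
Slope = (0.2000 − 0.1043)/(14.37 − 3.247) = 0.008608; intercept = 0.2000 − 0.008608×14.37 = 0.07633.
Vmax = 1/intercept = 13.1 nmol/s; Km = slope × Vmax = 0.008608 × 13.1 = 0.113 μM.

13.1 nmol/s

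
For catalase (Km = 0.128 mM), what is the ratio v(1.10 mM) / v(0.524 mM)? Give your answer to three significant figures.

Since Vmax cancels, v₂/v₁ = [S]₂(Km+[S]₁) / [S]₁(Km+[S]₂).
= 1.10×(0.128+0.524) / (0.524×(0.128+1.10)) = 0.7172/0.6435 = 1.11.

1.11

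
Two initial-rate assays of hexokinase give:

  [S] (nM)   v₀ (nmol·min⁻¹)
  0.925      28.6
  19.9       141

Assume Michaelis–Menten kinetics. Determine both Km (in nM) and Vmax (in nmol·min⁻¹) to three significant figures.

From v = Vmax[S]/(Km+[S]), each point gives Vmax = v(Km+[S])/[S].
Equating: 28.6(Km+0.925)/0.925 = 141(Km+19.9)/19.9.
30.92·Km + 28.6 = 7.085·Km + 141, so (30.92 − 7.085)·Km = 141 − 28.6.
Km = 112.4/23.83 = 4.72 nM; then Vmax = 28.6(4.72+0.925)/0.925 = 174 nmol·min⁻¹.

Km = 4.72 nM; Vmax = 174 nmol·min⁻¹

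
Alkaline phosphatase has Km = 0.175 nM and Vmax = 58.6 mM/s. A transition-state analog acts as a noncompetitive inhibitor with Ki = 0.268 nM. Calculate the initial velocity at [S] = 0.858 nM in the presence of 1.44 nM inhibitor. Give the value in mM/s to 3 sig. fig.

7.64 mM/s

With α = 1 + [I]/Ki = 1 + 1.44/0.268 = 6.373, the noncompetitive rate law is v = (Vmax/α)·[S] / (Km + [S]).
v = (58.6/6.373)×0.858 / (0.175 + 0.858) = 7.889/1.033 = 7.64 mM/s.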